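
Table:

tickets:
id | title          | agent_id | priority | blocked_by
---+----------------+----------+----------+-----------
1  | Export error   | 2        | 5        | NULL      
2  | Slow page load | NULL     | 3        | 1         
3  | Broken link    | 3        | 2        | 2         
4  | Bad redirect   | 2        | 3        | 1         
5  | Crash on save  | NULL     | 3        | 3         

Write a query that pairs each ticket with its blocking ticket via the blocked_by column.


This is a self-join: tickets is joined to a second copy of itself, matching each row's blocked_by to another row's id. Use LEFT JOIN so rows with blocked_by=NULL are kept.
  - ticket 1 (Export error): blocked_by=NULL -> NULL
  - ticket 2 (Slow page load): blocked_by=1 -> Export error
  - ticket 3 (Broken link): blocked_by=2 -> Slow page load
  - ticket 4 (Bad redirect): blocked_by=1 -> Export error
  - ticket 5 (Crash on save): blocked_by=3 -> Broken link

SQL:
SELECT a.title AS item, b.title AS blocked_by
FROM tickets a
LEFT JOIN tickets b ON a.blocked_by = b.id

Result:
item           | blocked_by    
---------------+---------------
Export error   | NULL          
Slow page load | Export error  
Broken link    | Slow page load
Bad redirect   | Export error  
Crash on save  | Broken link   


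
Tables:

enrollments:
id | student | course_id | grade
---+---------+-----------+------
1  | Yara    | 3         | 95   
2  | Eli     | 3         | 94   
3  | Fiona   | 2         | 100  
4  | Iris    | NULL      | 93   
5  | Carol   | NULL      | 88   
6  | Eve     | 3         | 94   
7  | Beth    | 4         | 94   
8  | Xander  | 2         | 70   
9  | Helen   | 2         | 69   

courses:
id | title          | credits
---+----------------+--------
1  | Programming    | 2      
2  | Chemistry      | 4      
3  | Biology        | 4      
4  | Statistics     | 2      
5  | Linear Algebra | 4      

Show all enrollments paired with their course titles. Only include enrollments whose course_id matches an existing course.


INNER JOIN keeps only enrollments rows whose course_id matches an id in courses. Walk through each enrollment:
  - enrollment 1 (Yara): course_id=3 -> matches Biology
  - enrollment 2 (Eli): course_id=3 -> matches Biology
  - enrollment 3 (Fiona): course_id=2 -> matches Chemistry
  - enrollment 4 (Iris): course_id=NULL, no match -> dropped
  - enrollment 5 (Carol): course_id=NULL, no match -> dropped
  - enrollment 6 (Eve): course_id=3 -> matches Biology
  - enrollment 7 (Beth): course_id=4 -> matches Statistics
  - enrollment 8 (Xander): course_id=2 -> matches Chemistry
  - enrollment 9 (Helen): course_id=2 -> matches Chemistry
So 2 of 9 rows are dropped.

SQL:
SELECT a.student, b.title AS course
FROM enrollments a
INNER JOIN courses b ON a.course_id = b.id

Result:
student | course    
--------+-----------
Yara    | Biology   
Eli     | Biology   
Fiona   | Chemistry 
Eve     | Biology   
Beth    | Statistics
Xander  | Chemistry 
Helen   | Chemistry 


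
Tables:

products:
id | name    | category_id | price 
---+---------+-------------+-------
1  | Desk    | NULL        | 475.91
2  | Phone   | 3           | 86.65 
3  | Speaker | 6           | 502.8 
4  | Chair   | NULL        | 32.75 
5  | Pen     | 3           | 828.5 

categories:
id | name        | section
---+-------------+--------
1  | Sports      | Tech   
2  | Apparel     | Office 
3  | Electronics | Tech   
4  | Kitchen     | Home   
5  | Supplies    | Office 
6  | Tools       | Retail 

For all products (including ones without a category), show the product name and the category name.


LEFT JOIN keeps every row from products (the left table); where category_id has no match in categories, the category columns become NULL. Walk through each product:
  - product 1 (Desk): category_id=NULL, no match -> kept with NULL
  - product 2 (Phone): category_id=3 -> matches Electronics
  - product 3 (Speaker): category_id=6 -> matches Tools
  - product 4 (Chair): category_id=NULL, no match -> kept with NULL
  - product 5 (Pen): category_id=3 -> matches Electronics
All 5 rows appear; 2 have NULL category.

SQL:
SELECT a.name, b.name AS category
FROM products a
LEFT JOIN categories b ON a.category_id = b.id

Result:
name    | category   
--------+------------
Desk    | NULL       
Phone   | Electronics
Speaker | Tools      
Chair   | NULL       
Pen     | Electronics


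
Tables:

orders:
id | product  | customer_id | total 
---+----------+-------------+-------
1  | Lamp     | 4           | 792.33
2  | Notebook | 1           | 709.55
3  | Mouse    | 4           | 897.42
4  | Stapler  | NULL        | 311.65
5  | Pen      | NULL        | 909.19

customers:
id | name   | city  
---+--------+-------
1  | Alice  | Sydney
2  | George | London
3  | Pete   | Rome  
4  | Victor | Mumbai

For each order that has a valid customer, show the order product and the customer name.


INNER JOIN keeps only orders rows whose customer_id matches an id in customers. Walk through each order:
  - order 1 (Lamp): customer_id=4 -> matches Victor
  - order 2 (Notebook): customer_id=1 -> matches Alice
  - order 3 (Mouse): customer_id=4 -> matches Victor
  - order 4 (Stapler): customer_id=NULL, no match -> dropped
  - order 5 (Pen): customer_id=NULL, no match -> dropped
So 2 of 5 rows are dropped.

SQL:
SELECT a.product, b.name AS customer
FROM orders a
INNER JOIN customers b ON a.customer_id = b.id

Result:
product  | customer
---------+---------
Lamp     | Victor  
Notebook | Alice   
Mouse    | Victor  


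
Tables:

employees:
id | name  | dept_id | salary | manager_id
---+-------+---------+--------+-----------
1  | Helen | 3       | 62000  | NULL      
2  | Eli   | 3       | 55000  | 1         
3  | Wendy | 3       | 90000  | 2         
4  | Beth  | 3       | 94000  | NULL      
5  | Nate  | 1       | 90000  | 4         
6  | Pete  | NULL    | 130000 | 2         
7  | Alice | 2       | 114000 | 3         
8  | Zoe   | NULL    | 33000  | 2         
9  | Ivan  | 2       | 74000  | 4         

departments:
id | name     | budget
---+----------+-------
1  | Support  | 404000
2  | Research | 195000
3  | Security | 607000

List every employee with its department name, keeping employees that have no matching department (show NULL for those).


LEFT JOIN keeps every row from employees (the left table); where dept_id has no match in departments, the department columns become NULL. Walk through each employee:
  - employee 1 (Helen): dept_id=3 -> matches Security
  - employee 2 (Eli): dept_id=3 -> matches Security
  - employee 3 (Wendy): dept_id=3 -> matches Security
  - employee 4 (Beth): dept_id=3 -> matches Security
  - employee 5 (Nate): dept_id=1 -> matches Support
  - employee 6 (Pete): dept_id=NULL, no match -> kept with NULL
  - employee 7 (Alice): dept_id=2 -> matches Research
  - employee 8 (Zoe): dept_id=NULL, no match -> kept with NULL
  - employee 9 (Ivan): dept_id=2 -> matches Research
All 9 rows appear; 2 have NULL department.

SQL:
SELECT a.name, b.name AS department
FROM employees a
LEFT JOIN departments b ON a.dept_id = b.id

Result:
name  | department
------+-----------
Helen | Security  
Eli   | Security  
Wendy | Security  
Beth  | Security  
Nate  | Support   
Pete  | NULL      
Alice | Research  
Zoe   | NULL      
Ivan  | Research  


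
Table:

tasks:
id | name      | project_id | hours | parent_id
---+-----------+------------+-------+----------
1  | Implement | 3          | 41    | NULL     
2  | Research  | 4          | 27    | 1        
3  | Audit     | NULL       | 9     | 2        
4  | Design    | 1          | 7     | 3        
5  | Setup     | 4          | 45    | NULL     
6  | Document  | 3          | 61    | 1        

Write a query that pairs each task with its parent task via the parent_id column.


This is a self-join: tasks is joined to a second copy of itself, matching each row's parent_id to another row's id. Use LEFT JOIN so rows with parent_id=NULL are kept.
  - task 1 (Implement): parent_id=NULL -> NULL
  - task 2 (Research): parent_id=1 -> Implement
  - task 3 (Audit): parent_id=2 -> Research
  - task 4 (Design): parent_id=3 -> Audit
  - task 5 (Setup): parent_id=NULL -> NULL
  - task 6 (Document): parent_id=1 -> Implement

SQL:
SELECT a.name AS item, b.name AS parent
FROM tasks a
LEFT JOIN tasks b ON a.parent_id = b.id

Result:
item      | parent   
----------+----------
Implement | NULL     
Research  | Implement
Audit     | Research 
Design    | Audit    
Setup     | NULL     
Document  | Implement


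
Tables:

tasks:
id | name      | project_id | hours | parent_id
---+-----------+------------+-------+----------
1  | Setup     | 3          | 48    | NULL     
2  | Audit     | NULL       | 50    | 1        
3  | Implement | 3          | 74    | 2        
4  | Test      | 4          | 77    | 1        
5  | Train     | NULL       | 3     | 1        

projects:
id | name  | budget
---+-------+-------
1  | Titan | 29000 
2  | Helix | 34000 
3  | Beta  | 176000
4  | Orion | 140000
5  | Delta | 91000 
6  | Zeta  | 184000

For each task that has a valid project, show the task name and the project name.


INNER JOIN keeps only tasks rows whose project_id matches an id in projects. Walk through each task:
  - task 1 (Setup): project_id=3 -> matches Beta
  - task 2 (Audit): project_id=NULL, no match -> dropped
  - task 3 (Implement): project_id=3 -> matches Beta
  - task 4 (Test): project_id=4 -> matches Orion
  - task 5 (Train): project_id=NULL, no match -> dropped
So 2 of 5 rows are dropped.

SQL:
SELECT a.name, b.name AS project
FROM tasks a
INNER JOIN projects b ON a.project_id = b.id

Result:
name      | project
----------+--------
Setup     | Beta   
Implement | Beta   
Test      | Orion  


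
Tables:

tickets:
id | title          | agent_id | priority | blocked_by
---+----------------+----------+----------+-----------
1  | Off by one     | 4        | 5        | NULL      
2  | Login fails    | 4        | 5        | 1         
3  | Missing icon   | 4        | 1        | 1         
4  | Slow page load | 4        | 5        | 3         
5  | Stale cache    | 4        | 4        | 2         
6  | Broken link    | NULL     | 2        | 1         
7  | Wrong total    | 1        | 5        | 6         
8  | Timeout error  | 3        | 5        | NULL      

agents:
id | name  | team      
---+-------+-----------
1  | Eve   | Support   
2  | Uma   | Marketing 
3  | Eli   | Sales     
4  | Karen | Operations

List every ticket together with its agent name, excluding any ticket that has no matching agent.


INNER JOIN keeps only tickets rows whose agent_id matches an id in agents. Walk through each ticket:
  - ticket 1 (Off by one): agent_id=4 -> matches Karen
  - ticket 2 (Login fails): agent_id=4 -> matches Karen
  - ticket 3 (Missing icon): agent_id=4 -> matches Karen
  - ticket 4 (Slow page load): agent_id=4 -> matches Karen
  - ticket 5 (Stale cache): agent_id=4 -> matches Karen
  - ticket 6 (Broken link): agent_id=NULL, no match -> dropped
  - ticket 7 (Wrong total): agent_id=1 -> matches Eve
  - ticket 8 (Timeout error): agent_id=3 -> matches Eli
So 1 of 8 rows is dropped.

SQL:
SELECT a.title, b.name AS agent
FROM tickets a
INNER JOIN agents b ON a.agent_id = b.id

Result:
title          | agent
---------------+------
Off by one     | Karen
Login fails    | Karen
Missing icon   | Karen
Slow page load | Karen
Stale cache    | Karen
Wrong total    | Eve  
Timeout error  | Eli  


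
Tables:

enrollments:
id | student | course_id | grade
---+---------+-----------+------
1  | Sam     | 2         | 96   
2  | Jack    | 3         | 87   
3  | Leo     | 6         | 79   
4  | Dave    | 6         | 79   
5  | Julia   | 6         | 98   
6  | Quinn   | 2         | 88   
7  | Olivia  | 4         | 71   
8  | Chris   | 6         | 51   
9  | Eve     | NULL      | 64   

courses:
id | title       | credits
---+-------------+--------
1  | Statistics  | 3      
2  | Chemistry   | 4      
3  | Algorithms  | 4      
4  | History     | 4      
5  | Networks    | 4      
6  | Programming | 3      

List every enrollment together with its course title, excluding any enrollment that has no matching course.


INNER JOIN keeps only enrollments rows whose course_id matches an id in courses. Walk through each enrollment:
  - enrollment 1 (Sam): course_id=2 -> matches Chemistry
  - enrollment 2 (Jack): course_id=3 -> matches Algorithms
  - enrollment 3 (Leo): course_id=6 -> matches Programming
  - enrollment 4 (Dave): course_id=6 -> matches Programming
  - enrollment 5 (Julia): course_id=6 -> matches Programming
  - enrollment 6 (Quinn): course_id=2 -> matches Chemistry
  - enrollment 7 (Olivia): course_id=4 -> matches History
  - enrollment 8 (Chris): course_id=6 -> matches Programming
  - enrollment 9 (Eve): course_id=NULL, no match -> dropped
So 1 of 9 rows is dropped.

SQL:
SELECT a.student, b.title AS course
FROM enrollments a
INNER JOIN courses b ON a.course_id = b.id

Result:
student | course     
--------+------------
Sam     | Chemistry  
Jack    | Algorithms 
Leo     | Programming
Dave    | Programming
Julia   | Programming
Quinn   | Chemistry  
Olivia  | History    
Chris   | Programming


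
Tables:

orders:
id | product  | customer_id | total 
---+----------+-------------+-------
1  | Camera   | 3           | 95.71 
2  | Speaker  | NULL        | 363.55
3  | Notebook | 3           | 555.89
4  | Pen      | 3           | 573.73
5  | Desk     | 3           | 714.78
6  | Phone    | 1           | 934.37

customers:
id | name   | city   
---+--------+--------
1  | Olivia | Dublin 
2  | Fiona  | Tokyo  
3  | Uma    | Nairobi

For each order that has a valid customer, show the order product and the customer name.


INNER JOIN keeps only orders rows whose customer_id matches an id in customers. Walk through each order:
  - order 1 (Camera): customer_id=3 -> matches Uma
  - order 2 (Speaker): customer_id=NULL, no match -> dropped
  - order 3 (Notebook): customer_id=3 -> matches Uma
  - order 4 (Pen): customer_id=3 -> matches Uma
  - order 5 (Desk): customer_id=3 -> matches Uma
  - order 6 (Phone): customer_id=1 -> matches Olivia
So 1 of 6 rows is dropped.

SQL:
SELECT a.product, b.name AS customer
FROM orders a
INNER JOIN customers b ON a.customer_id = b.id

Result:
product  | customer
---------+---------
Camera   | Uma     
Notebook | Uma     
Pen      | Uma     
Desk     | Uma     
Phone    | Olivia  


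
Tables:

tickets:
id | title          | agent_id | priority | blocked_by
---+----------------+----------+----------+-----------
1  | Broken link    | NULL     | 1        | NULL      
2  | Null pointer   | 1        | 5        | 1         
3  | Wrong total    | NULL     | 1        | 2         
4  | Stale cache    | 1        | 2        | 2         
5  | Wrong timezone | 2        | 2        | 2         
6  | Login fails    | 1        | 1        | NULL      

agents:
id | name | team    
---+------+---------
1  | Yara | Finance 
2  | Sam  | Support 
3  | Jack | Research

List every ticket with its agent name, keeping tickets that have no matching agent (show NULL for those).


LEFT JOIN keeps every row from tickets (the left table); where agent_id has no match in agents, the agent columns become NULL. Walk through each ticket:
  - ticket 1 (Broken link): agent_id=NULL, no match -> kept with NULL
  - ticket 2 (Null pointer): agent_id=1 -> matches Yara
  - ticket 3 (Wrong total): agent_id=NULL, no match -> kept with NULL
  - ticket 4 (Stale cache): agent_id=1 -> matches Yara
  - ticket 5 (Wrong timezone): agent_id=2 -> matches Sam
  - ticket 6 (Login fails): agent_id=1 -> matches Yara
All 6 rows appear; 2 have NULL agent.

SQL:
SELECT a.title, b.name AS agent
FROM tickets a
LEFT JOIN agents b ON a.agent_id = b.id

Result:
title          | agent
---------------+------
Broken link    | NULL 
Null pointer   | Yara 
Wrong total    | NULL 
Stale cache    | Yara 
Wrong timezone | Sam  
Login fails    | Yara 


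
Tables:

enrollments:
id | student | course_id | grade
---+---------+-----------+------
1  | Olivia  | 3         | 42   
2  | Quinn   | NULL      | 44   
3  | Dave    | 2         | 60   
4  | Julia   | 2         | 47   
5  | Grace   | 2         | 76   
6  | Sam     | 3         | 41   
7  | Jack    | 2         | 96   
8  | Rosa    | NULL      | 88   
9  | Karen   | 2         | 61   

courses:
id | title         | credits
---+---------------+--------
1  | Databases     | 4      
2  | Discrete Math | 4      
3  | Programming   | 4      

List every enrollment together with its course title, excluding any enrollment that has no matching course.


INNER JOIN keeps only enrollments rows whose course_id matches an id in courses. Walk through each enrollment:
  - enrollment 1 (Olivia): course_id=3 -> matches Programming
  - enrollment 2 (Quinn): course_id=NULL, no match -> dropped
  - enrollment 3 (Dave): course_id=2 -> matches Discrete Math
  - enrollment 4 (Julia): course_id=2 -> matches Discrete Math
  - enrollment 5 (Grace): course_id=2 -> matches Discrete Math
  - enrollment 6 (Sam): course_id=3 -> matches Programming
  - enrollment 7 (Jack): course_id=2 -> matches Discrete Math
  - enrollment 8 (Rosa): course_id=NULL, no match -> dropped
  - enrollment 9 (Karen): course_id=2 -> matches Discrete Math
So 2 of 9 rows are dropped.

SQL:
SELECT a.student, b.title AS course
FROM enrollments a
INNER JOIN courses b ON a.course_id = b.id

Result:
student | course       
--------+--------------
Olivia  | Programming  
Dave    | Discrete Math
Julia   | Discrete Math
Grace   | Discrete Math
Sam     | Programming  
Jack    | Discrete Math
Karen   | Discrete Math


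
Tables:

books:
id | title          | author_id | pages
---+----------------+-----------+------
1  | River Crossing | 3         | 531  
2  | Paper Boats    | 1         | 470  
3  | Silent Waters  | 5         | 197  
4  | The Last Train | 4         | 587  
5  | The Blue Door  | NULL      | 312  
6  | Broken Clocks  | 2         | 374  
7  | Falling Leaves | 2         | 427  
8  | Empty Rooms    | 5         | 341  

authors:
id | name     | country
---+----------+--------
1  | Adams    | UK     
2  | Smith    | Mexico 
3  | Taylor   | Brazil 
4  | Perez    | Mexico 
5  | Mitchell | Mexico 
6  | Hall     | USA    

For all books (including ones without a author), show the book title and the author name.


LEFT JOIN keeps every row from books (the left table); where author_id has no match in authors, the author columns become NULL. Walk through each book:
  - book 1 (River Crossing): author_id=3 -> matches Taylor
  - book 2 (Paper Boats): author_id=1 -> matches Adams
  - book 3 (Silent Waters): author_id=5 -> matches Mitchell
  - book 4 (The Last Train): author_id=4 -> matches Perez
  - book 5 (The Blue Door): author_id=NULL, no match -> kept with NULL
  - book 6 (Broken Clocks): author_id=2 -> matches Smith
  - book 7 (Falling Leaves): author_id=2 -> matches Smith
  - book 8 (Empty Rooms): author_id=5 -> matches Mitchell
All 8 rows appear; 1 has NULL author.

SQL:
SELECT a.title, b.name AS author
FROM books a
LEFT JOIN authors b ON a.author_id = b.id

Result:
title          | author  
---------------+---------
River Crossing | Taylor  
Paper Boats    | Adams   
Silent Waters  | Mitchell
The Last Train | Perez   
The Blue Door  | NULL    
Broken Clocks  | Smith   
Falling Leaves | Smith   
Empty Rooms    | Mitchell


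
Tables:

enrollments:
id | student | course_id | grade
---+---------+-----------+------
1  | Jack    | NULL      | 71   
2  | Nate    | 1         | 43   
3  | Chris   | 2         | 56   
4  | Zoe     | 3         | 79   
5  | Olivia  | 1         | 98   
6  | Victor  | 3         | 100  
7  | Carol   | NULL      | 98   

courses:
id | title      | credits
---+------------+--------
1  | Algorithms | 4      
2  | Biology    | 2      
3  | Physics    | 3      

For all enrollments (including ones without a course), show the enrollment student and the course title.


LEFT JOIN keeps every row from enrollments (the left table); where course_id has no match in courses, the course columns become NULL. Walk through each enrollment:
  - enrollment 1 (Jack): course_id=NULL, no match -> kept with NULL
  - enrollment 2 (Nate): course_id=1 -> matches Algorithms
  - enrollment 3 (Chris): course_id=2 -> matches Biology
  - enrollment 4 (Zoe): course_id=3 -> matches Physics
  - enrollment 5 (Olivia): course_id=1 -> matches Algorithms
  - enrollment 6 (Victor): course_id=3 -> matches Physics
  - enrollment 7 (Carol): course_id=NULL, no match -> kept with NULL
All 7 rows appear; 2 have NULL course.

SQL:
SELECT a.student, b.title AS course
FROM enrollments a
LEFT JOIN courses b ON a.course_id = b.id

Result:
student | course    
--------+-----------
Jack    | NULL      
Nate    | Algorithms
Chris   | Biology   
Zoe     | Physics   
Olivia  | Algorithms
Victor  | Physics   
Carol   | NULL      


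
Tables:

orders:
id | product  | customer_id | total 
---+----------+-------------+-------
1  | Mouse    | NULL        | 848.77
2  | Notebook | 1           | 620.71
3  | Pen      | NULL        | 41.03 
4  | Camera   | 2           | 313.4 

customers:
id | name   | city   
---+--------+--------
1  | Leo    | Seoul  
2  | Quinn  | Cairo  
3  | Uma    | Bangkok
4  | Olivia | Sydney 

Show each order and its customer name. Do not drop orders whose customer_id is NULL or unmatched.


LEFT JOIN keeps every row from orders (the left table); where customer_id has no match in customers, the customer columns become NULL. Walk through each order:
  - order 1 (Mouse): customer_id=NULL, no match -> kept with NULL
  - order 2 (Notebook): customer_id=1 -> matches Leo
  - order 3 (Pen): customer_id=NULL, no match -> kept with NULL
  - order 4 (Camera): customer_id=2 -> matches Quinn
All 4 rows appear; 2 have NULL customer.

SQL:
SELECT a.product, b.name AS customer
FROM orders a
LEFT JOIN customers b ON a.customer_id = b.id

Result:
product  | customer
---------+---------
Mouse    | NULL    
Notebook | Leo     
Pen      | NULL    
Camera   | Quinn   


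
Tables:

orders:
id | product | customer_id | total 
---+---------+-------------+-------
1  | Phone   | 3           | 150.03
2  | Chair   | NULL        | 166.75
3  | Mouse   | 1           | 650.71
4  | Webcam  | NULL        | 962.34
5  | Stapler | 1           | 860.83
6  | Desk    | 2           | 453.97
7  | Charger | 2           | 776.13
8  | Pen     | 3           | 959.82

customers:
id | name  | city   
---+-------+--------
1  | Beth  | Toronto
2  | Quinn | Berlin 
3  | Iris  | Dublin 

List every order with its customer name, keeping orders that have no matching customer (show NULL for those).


LEFT JOIN keeps every row from orders (the left table); where customer_id has no match in customers, the customer columns become NULL. Walk through each order:
  - order 1 (Phone): customer_id=3 -> matches Iris
  - order 2 (Chair): customer_id=NULL, no match -> kept with NULL
  - order 3 (Mouse): customer_id=1 -> matches Beth
  - order 4 (Webcam): customer_id=NULL, no match -> kept with NULL
  - order 5 (Stapler): customer_id=1 -> matches Beth
  - order 6 (Desk): customer_id=2 -> matches Quinn
  - order 7 (Charger): customer_id=2 -> matches Quinn
  - order 8 (Pen): customer_id=3 -> matches Iris
All 8 rows appear; 2 have NULL customer.

SQL:
SELECT a.product, b.name AS customer
FROM orders a
LEFT JOIN customers b ON a.customer_id = b.id

Result:
product | customer
--------+---------
Phone   | Iris    
Chair   | NULL    
Mouse   | Beth    
Webcam  | NULL    
Stapler | Beth    
Desk    | Quinn   
Charger | Quinn   
Pen     | Iris    


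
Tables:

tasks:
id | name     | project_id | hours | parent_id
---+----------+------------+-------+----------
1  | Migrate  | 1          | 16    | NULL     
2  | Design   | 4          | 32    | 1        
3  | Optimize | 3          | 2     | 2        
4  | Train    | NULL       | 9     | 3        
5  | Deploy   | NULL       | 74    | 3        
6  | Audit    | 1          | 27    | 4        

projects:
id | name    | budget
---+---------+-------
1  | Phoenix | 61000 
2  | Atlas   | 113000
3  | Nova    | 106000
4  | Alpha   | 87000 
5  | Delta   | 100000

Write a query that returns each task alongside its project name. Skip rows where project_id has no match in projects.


INNER JOIN keeps only tasks rows whose project_id matches an id in projects. Walk through each task:
  - task 1 (Migrate): project_id=1 -> matches Phoenix
  - task 2 (Design): project_id=4 -> matches Alpha
  - task 3 (Optimize): project_id=3 -> matches Nova
  - task 4 (Train): project_id=NULL, no match -> dropped
  - task 5 (Deploy): project_id=NULL, no match -> dropped
  - task 6 (Audit): project_id=1 -> matches Phoenix
So 2 of 6 rows are dropped.

SQL:
SELECT a.name, b.name AS project
FROM tasks a
INNER JOIN projects b ON a.project_id = b.id

Result:
name     | project
---------+--------
Migrate  | Phoenix
Design   | Alpha  
Optimize | Nova   
Audit    | Phoenix


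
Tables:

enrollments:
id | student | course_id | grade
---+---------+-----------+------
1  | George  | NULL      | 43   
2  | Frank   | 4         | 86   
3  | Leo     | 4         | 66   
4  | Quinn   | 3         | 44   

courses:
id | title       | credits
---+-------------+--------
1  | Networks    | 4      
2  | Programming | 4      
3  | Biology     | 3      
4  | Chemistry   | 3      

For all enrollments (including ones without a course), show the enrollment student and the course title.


LEFT JOIN keeps every row from enrollments (the left table); where course_id has no match in courses, the course columns become NULL. Walk through each enrollment:
  - enrollment 1 (George): course_id=NULL, no match -> kept with NULL
  - enrollment 2 (Frank): course_id=4 -> matches Chemistry
  - enrollment 3 (Leo): course_id=4 -> matches Chemistry
  - enrollment 4 (Quinn): course_id=3 -> matches Biology
All 4 rows appear; 1 has NULL course.

SQL:
SELECT a.student, b.title AS course
FROM enrollments a
LEFT JOIN courses b ON a.course_id = b.id

Result:
student | course   
--------+----------
George  | NULL     
Frank   | Chemistry
Leo     | Chemistry
Quinn   | Biology  


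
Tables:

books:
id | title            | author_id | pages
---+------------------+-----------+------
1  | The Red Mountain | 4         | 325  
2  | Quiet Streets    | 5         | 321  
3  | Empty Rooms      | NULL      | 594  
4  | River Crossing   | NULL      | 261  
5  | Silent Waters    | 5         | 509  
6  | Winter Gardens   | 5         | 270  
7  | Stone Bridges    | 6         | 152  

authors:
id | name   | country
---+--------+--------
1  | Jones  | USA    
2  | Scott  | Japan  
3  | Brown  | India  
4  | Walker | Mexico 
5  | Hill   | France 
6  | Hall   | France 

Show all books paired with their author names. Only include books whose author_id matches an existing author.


INNER JOIN keeps only books rows whose author_id matches an id in authors. Walk through each book:
  - book 1 (The Red Mountain): author_id=4 -> matches Walker
  - book 2 (Quiet Streets): author_id=5 -> matches Hill
  - book 3 (Empty Rooms): author_id=NULL, no match -> dropped
  - book 4 (River Crossing): author_id=NULL, no match -> dropped
  - book 5 (Silent Waters): author_id=5 -> matches Hill
  - book 6 (Winter Gardens): author_id=5 -> matches Hill
  - book 7 (Stone Bridges): author_id=6 -> matches Hall
So 2 of 7 rows are dropped.

SQL:
SELECT a.title, b.name AS author
FROM books a
INNER JOIN authors b ON a.author_id = b.id

Result:
title            | author
-----------------+-------
The Red Mountain | Walker
Quiet Streets    | Hill  
Silent Waters    | Hill  
Winter Gardens   | Hill  
Stone Bridges    | Hall  


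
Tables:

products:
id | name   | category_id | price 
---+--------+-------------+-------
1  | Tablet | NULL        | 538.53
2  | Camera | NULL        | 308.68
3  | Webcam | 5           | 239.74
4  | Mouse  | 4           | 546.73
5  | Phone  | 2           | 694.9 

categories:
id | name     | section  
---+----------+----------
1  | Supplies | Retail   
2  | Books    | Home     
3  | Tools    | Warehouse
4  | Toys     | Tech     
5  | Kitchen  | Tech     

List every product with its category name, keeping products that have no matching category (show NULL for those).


LEFT JOIN keeps every row from products (the left table); where category_id has no match in categories, the category columns become NULL. Walk through each product:
  - product 1 (Tablet): category_id=NULL, no match -> kept with NULL
  - product 2 (Camera): category_id=NULL, no match -> kept with NULL
  - product 3 (Webcam): category_id=5 -> matches Kitchen
  - product 4 (Mouse): category_id=4 -> matches Toys
  - product 5 (Phone): category_id=2 -> matches Books
All 5 rows appear; 2 have NULL category.

SQL:
SELECT a.name, b.name AS category
FROM products a
LEFT JOIN categories b ON a.category_id = b.id

Result:
name   | category
-------+---------
Tablet | NULL    
Camera | NULL    
Webcam | Kitchen 
Mouse  | Toys    
Phone  | Books   


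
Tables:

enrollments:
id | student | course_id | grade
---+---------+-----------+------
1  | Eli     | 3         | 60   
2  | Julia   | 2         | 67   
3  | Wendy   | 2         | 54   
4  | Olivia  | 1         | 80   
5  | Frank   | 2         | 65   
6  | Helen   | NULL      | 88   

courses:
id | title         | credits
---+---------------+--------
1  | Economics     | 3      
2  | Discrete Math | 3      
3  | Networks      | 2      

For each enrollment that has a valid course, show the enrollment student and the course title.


INNER JOIN keeps only enrollments rows whose course_id matches an id in courses. Walk through each enrollment:
  - enrollment 1 (Eli): course_id=3 -> matches Networks
  - enrollment 2 (Julia): course_id=2 -> matches Discrete Math
  - enrollment 3 (Wendy): course_id=2 -> matches Discrete Math
  - enrollment 4 (Olivia): course_id=1 -> matches Economics
  - enrollment 5 (Frank): course_id=2 -> matches Discrete Math
  - enrollment 6 (Helen): course_id=NULL, no match -> dropped
So 1 of 6 rows is dropped.

SQL:
SELECT a.student, b.title AS course
FROM enrollments a
INNER JOIN courses b ON a.course_id = b.id

Result:
student | course       
--------+--------------
Eli     | Networks     
Julia   | Discrete Math
Wendy   | Discrete Math
Olivia  | Economics    
Frank   | Discrete Math


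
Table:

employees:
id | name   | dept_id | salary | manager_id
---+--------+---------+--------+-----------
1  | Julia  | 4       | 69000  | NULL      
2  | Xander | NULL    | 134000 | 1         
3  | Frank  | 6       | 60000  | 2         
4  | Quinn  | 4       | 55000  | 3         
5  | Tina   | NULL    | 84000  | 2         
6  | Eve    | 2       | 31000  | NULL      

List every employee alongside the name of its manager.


This is a self-join: employees is joined to a second copy of itself, matching each row's manager_id to another row's id. Use LEFT JOIN so rows with manager_id=NULL are kept.
  - employee 1 (Julia): manager_id=NULL -> NULL
  - employee 2 (Xander): manager_id=1 -> Julia
  - employee 3 (Frank): manager_id=2 -> Xander
  - employee 4 (Quinn): manager_id=3 -> Frank
  - employee 5 (Tina): manager_id=2 -> Xander
  - employee 6 (Eve): manager_id=NULL -> NULL

SQL:
SELECT a.name AS item, b.name AS manager
FROM employees a
LEFT JOIN employees b ON a.manager_id = b.id

Result:
item   | manager
-------+--------
Julia  | NULL   
Xander | Julia  
Frank  | Xander 
Quinn  | Frank  
Tina   | Xander 
Eve    | NULL   


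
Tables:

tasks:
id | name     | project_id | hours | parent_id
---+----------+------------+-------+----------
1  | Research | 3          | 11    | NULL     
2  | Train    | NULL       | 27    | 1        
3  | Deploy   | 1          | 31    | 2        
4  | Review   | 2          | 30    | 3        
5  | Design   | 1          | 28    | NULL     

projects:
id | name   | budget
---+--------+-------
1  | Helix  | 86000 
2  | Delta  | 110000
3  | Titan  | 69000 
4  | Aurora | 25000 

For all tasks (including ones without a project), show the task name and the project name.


LEFT JOIN keeps every row from tasks (the left table); where project_id has no match in projects, the project columns become NULL. Walk through each task:
  - task 1 (Research): project_id=3 -> matches Titan
  - task 2 (Train): project_id=NULL, no match -> kept with NULL
  - task 3 (Deploy): project_id=1 -> matches Helix
  - task 4 (Review): project_id=2 -> matches Delta
  - task 5 (Design): project_id=1 -> matches Helix
All 5 rows appear; 1 has NULL project.

SQL:
SELECT a.name, b.name AS project
FROM tasks a
LEFT JOIN projects b ON a.project_id = b.id

Result:
name     | project
---------+--------
Research | Titan  
Train    | NULL   
Deploy   | Helix  
Review   | Delta  
Design   | Helix  


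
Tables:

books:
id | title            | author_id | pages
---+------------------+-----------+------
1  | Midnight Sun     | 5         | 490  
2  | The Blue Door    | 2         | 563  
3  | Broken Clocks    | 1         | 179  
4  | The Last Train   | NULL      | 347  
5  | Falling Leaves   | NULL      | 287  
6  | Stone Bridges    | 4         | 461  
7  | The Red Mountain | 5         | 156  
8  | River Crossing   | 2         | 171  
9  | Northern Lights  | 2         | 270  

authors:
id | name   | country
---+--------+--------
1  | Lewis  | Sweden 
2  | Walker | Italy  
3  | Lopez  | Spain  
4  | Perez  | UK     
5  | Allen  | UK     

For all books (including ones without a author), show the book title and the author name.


LEFT JOIN keeps every row from books (the left table); where author_id has no match in authors, the author columns become NULL. Walk through each book:
  - book 1 (Midnight Sun): author_id=5 -> matches Allen
  - book 2 (The Blue Door): author_id=2 -> matches Walker
  - book 3 (Broken Clocks): author_id=1 -> matches Lewis
  - book 4 (The Last Train): author_id=NULL, no match -> kept with NULL
  - book 5 (Falling Leaves): author_id=NULL, no match -> kept with NULL
  - book 6 (Stone Bridges): author_id=4 -> matches Perez
  - book 7 (The Red Mountain): author_id=5 -> matches Allen
  - book 8 (River Crossing): author_id=2 -> matches Walker
  - book 9 (Northern Lights): author_id=2 -> matches Walker
All 9 rows appear; 2 have NULL author.

SQL:
SELECT a.title, b.name AS author
FROM books a
LEFT JOIN authors b ON a.author_id = b.id

Result:
title            | author
-----------------+-------
Midnight Sun     | Allen 
The Blue Door    | Walker
Broken Clocks    | Lewis 
The Last Train   | NULL  
Falling Leaves   | NULL  
Stone Bridges    | Perez 
The Red Mountain | Allen 
River Crossing   | Walker
Northern Lights  | Walker


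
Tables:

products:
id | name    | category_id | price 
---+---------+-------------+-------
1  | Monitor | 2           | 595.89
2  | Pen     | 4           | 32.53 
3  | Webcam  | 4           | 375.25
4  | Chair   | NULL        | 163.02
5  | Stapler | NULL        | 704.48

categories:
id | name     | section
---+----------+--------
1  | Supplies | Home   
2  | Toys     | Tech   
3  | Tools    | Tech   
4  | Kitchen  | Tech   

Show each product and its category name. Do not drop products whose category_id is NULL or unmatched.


LEFT JOIN keeps every row from products (the left table); where category_id has no match in categories, the category columns become NULL. Walk through each product:
  - product 1 (Monitor): category_id=2 -> matches Toys
  - product 2 (Pen): category_id=4 -> matches Kitchen
  - product 3 (Webcam): category_id=4 -> matches Kitchen
  - product 4 (Chair): category_id=NULL, no match -> kept with NULL
  - product 5 (Stapler): category_id=NULL, no match -> kept with NULL
All 5 rows appear; 2 have NULL category.

SQL:
SELECT a.name, b.name AS category
FROM products a
LEFT JOIN categories b ON a.category_id = b.id

Result:
name    | category
--------+---------
Monitor | Toys    
Pen     | Kitchen 
Webcam  | Kitchen 
Chair   | NULL    
Stapler | NULL    


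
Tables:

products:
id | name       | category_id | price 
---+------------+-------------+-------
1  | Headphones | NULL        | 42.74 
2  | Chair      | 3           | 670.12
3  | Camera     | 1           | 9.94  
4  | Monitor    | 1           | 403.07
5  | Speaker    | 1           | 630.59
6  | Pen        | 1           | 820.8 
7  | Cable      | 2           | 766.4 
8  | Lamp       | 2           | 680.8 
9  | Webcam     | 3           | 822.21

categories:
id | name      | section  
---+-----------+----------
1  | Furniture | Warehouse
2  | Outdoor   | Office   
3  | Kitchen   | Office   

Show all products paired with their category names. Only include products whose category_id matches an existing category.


INNER JOIN keeps only products rows whose category_id matches an id in categories. Walk through each product:
  - product 1 (Headphones): category_id=NULL, no match -> dropped
  - product 2 (Chair): category_id=3 -> matches Kitchen
  - product 3 (Camera): category_id=1 -> matches Furniture
  - product 4 (Monitor): category_id=1 -> matches Furniture
  - product 5 (Speaker): category_id=1 -> matches Furniture
  - product 6 (Pen): category_id=1 -> matches Furniture
  - product 7 (Cable): category_id=2 -> matches Outdoor
  - product 8 (Lamp): category_id=2 -> matches Outdoor
  - product 9 (Webcam): category_id=3 -> matches Kitchen
So 1 of 9 rows is dropped.

SQL:
SELECT a.name, b.name AS category
FROM products a
INNER JOIN categories b ON a.category_id = b.id

Result:
name    | category 
--------+----------
Chair   | Kitchen  
Camera  | Furniture
Monitor | Furniture
Speaker | Furniture
Pen     | Furniture
Cable   | Outdoor  
Lamp    | Outdoor  
Webcam  | Kitchen  


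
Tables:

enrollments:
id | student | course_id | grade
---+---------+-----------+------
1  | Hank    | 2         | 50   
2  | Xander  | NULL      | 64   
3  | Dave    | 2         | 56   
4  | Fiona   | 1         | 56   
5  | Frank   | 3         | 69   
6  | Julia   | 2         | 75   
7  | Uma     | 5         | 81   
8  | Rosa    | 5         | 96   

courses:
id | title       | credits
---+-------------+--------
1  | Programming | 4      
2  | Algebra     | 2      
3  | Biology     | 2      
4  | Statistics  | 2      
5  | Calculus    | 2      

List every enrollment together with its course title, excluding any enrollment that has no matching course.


INNER JOIN keeps only enrollments rows whose course_id matches an id in courses. Walk through each enrollment:
  - enrollment 1 (Hank): course_id=2 -> matches Algebra
  - enrollment 2 (Xander): course_id=NULL, no match -> dropped
  - enrollment 3 (Dave): course_id=2 -> matches Algebra
  - enrollment 4 (Fiona): course_id=1 -> matches Programming
  - enrollment 5 (Frank): course_id=3 -> matches Biology
  - enrollment 6 (Julia): course_id=2 -> matches Algebra
  - enrollment 7 (Uma): course_id=5 -> matches Calculus
  - enrollment 8 (Rosa): course_id=5 -> matches Calculus
So 1 of 8 rows is dropped.

SQL:
SELECT a.student, b.title AS course
FROM enrollments a
INNER JOIN courses b ON a.course_id = b.id

Result:
student | course     
--------+------------
Hank    | Algebra    
Dave    | Algebra    
Fiona   | Programming
Frank   | Biology    
Julia   | Algebra    
Uma     | Calculus   
Rosa    | Calculus   


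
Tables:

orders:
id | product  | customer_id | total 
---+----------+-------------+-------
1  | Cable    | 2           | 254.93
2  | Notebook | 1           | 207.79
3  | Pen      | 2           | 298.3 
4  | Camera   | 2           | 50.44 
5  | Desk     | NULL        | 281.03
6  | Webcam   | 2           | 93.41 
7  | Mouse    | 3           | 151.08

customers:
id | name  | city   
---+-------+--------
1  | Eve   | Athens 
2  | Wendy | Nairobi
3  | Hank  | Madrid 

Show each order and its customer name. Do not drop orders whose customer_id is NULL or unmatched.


LEFT JOIN keeps every row from orders (the left table); where customer_id has no match in customers, the customer columns become NULL. Walk through each order:
  - order 1 (Cable): customer_id=2 -> matches Wendy
  - order 2 (Notebook): customer_id=1 -> matches Eve
  - order 3 (Pen): customer_id=2 -> matches Wendy
  - order 4 (Camera): customer_id=2 -> matches Wendy
  - order 5 (Desk): customer_id=NULL, no match -> kept with NULL
  - order 6 (Webcam): customer_id=2 -> matches Wendy
  - order 7 (Mouse): customer_id=3 -> matches Hank
All 7 rows appear; 1 has NULL customer.

SQL:
SELECT a.product, b.name AS customer
FROM orders a
LEFT JOIN customers b ON a.customer_id = b.id

Result:
product  | customer
---------+---------
Cable    | Wendy   
Notebook | Eve     
Pen      | Wendy   
Camera   | Wendy   
Desk     | NULL    
Webcam   | Wendy   
Mouse    | Hank    
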